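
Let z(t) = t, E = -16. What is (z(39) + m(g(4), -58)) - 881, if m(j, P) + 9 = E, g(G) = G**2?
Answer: -867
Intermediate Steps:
m(j, P) = -25 (m(j, P) = -9 - 16 = -25)
(z(39) + m(g(4), -58)) - 881 = (39 - 25) - 881 = 14 - 881 = -867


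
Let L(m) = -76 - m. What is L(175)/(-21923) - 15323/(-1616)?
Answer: 336331745/35427568 ≈ 9.4935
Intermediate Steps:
L(175)/(-21923) - 15323/(-1616) = (-76 - 1*175)/(-21923) - 15323/(-1616) = (-76 - 175)*(-1/21923) - 15323*(-1/1616) = -251*(-1/21923) + 15323/1616 = 251/21923 + 15323/1616 = 336331745/35427568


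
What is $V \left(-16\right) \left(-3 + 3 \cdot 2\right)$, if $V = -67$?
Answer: $3216$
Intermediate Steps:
$V \left(-16\right) \left(-3 + 3 \cdot 2\right) = \left(-67\right) \left(-16\right) \left(-3 + 3 \cdot 2\right) = 1072 \left(-3 + 6\right) = 1072 \cdot 3 = 3216$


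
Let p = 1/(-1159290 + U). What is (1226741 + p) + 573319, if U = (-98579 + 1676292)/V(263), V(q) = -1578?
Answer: 3295797055638402/1830937333 ≈ 1.8001e+6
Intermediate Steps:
U = -1577713/1578 (U = (-98579 + 1676292)/(-1578) = 1577713*(-1/1578) = -1577713/1578 ≈ -999.82)
p = -1578/1830937333 (p = 1/(-1159290 - 1577713/1578) = 1/(-1830937333/1578) = -1578/1830937333 ≈ -8.6185e-7)
(1226741 + p) + 573319 = (1226741 - 1578/1830937333) + 573319 = 2246085894820175/1830937333 + 573319 = 3295797055638402/1830937333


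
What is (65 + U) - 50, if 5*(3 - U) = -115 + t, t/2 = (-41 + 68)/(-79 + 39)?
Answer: 4127/100 ≈ 41.270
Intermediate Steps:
t = -27/20 (t = 2*((-41 + 68)/(-79 + 39)) = 2*(27/(-40)) = 2*(27*(-1/40)) = 2*(-27/40) = -27/20 ≈ -1.3500)
U = 2627/100 (U = 3 - (-115 - 27/20)/5 = 3 - ⅕*(-2327/20) = 3 + 2327/100 = 2627/100 ≈ 26.270)
(65 + U) - 50 = (65 + 2627/100) - 50 = 9127/100 - 50 = 4127/100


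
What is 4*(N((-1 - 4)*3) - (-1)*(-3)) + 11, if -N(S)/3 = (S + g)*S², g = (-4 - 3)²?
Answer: -91801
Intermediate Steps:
g = 49 (g = (-7)² = 49)
N(S) = -3*S²*(49 + S) (N(S) = -3*(S + 49)*S² = -3*(49 + S)*S² = -3*S²*(49 + S))
4*(N((-1 - 4)*3) - (-1)*(-3)) + 11 = 4*(3*((-1 - 4)*3)²*(-49 - (-1 - 4)*3) - (-1)*(-3)) + 11 = 4*(3*(-5*3)²*(-49 - (-5)*3) - 1*3) + 11 = 4*(3*(-15)²*(-49 - 1*(-15)) - 3) + 11 = 4*(3*225*(-49 + 15) - 3) + 11 = 4*(3*225*(-34) - 3) + 11 = 4*(-22950 - 3) + 11 = 4*(-22953) + 11 = -91812 + 11 = -91801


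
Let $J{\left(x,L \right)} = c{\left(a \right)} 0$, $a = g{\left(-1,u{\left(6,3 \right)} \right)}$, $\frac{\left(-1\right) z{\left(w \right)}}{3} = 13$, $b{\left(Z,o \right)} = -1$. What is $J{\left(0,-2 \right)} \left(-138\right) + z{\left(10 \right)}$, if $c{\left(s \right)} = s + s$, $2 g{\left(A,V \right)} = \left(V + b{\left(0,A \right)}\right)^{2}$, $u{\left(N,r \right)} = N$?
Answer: $-39$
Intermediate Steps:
$z{\left(w \right)} = -39$ ($z{\left(w \right)} = \left(-3\right) 13 = -39$)
$g{\left(A,V \right)} = \frac{\left(-1 + V\right)^{2}}{2}$ ($g{\left(A,V \right)} = \frac{\left(V - 1\right)^{2}}{2} = \frac{\left(-1 + V\right)^{2}}{2}$)
$a = \frac{25}{2}$ ($a = \frac{\left(-1 + 6\right)^{2}}{2} = \frac{5^{2}}{2} = \frac{1}{2} \cdot 25 = \frac{25}{2} \approx 12.5$)
$c{\left(s \right)} = 2 s$
$J{\left(x,L \right)} = 0$ ($J{\left(x,L \right)} = 2 \cdot \frac{25}{2} \cdot 0 = 25 \cdot 0 = 0$)
$J{\left(0,-2 \right)} \left(-138\right) + z{\left(10 \right)} = 0 \left(-138\right) - 39 = 0 - 39 = -39$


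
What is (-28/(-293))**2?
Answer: 784/85849 ≈ 0.0091323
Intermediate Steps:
(-28/(-293))**2 = (-28*(-1/293))**2 = (28/293)**2 = 784/85849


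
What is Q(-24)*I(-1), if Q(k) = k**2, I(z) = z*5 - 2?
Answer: -4032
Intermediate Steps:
I(z) = -2 + 5*z (I(z) = 5*z - 2 = -2 + 5*z)
Q(-24)*I(-1) = (-24)**2*(-2 + 5*(-1)) = 576*(-2 - 5) = 576*(-7) = -4032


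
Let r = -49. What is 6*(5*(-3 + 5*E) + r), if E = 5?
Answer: 366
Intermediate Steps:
6*(5*(-3 + 5*E) + r) = 6*(5*(-3 + 5*5) - 49) = 6*(5*(-3 + 25) - 49) = 6*(5*22 - 49) = 6*(110 - 49) = 6*61 = 366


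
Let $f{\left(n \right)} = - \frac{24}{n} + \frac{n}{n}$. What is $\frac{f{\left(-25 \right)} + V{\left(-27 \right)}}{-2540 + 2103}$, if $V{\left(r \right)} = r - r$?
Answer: $- \frac{49}{10925} \approx -0.0044851$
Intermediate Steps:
$V{\left(r \right)} = 0$
$f{\left(n \right)} = 1 - \frac{24}{n}$ ($f{\left(n \right)} = - \frac{24}{n} + 1 = 1 - \frac{24}{n}$)
$\frac{f{\left(-25 \right)} + V{\left(-27 \right)}}{-2540 + 2103} = \frac{\frac{-24 - 25}{-25} + 0}{-2540 + 2103} = \frac{\left(- \frac{1}{25}\right) \left(-49\right) + 0}{-437} = \left(\frac{49}{25} + 0\right) \left(- \frac{1}{437}\right) = \frac{49}{25} \left(- \frac{1}{437}\right) = - \frac{49}{10925}$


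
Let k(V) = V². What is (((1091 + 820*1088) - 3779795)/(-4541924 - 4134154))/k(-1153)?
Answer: 1443272/5767028088951 ≈ 2.5026e-7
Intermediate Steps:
(((1091 + 820*1088) - 3779795)/(-4541924 - 4134154))/k(-1153) = (((1091 + 820*1088) - 3779795)/(-4541924 - 4134154))/((-1153)²) = (((1091 + 892160) - 3779795)/(-8676078))/1329409 = ((893251 - 3779795)*(-1/8676078))*(1/1329409) = -2886544*(-1/8676078)*(1/1329409) = (1443272/4338039)*(1/1329409) = 1443272/5767028088951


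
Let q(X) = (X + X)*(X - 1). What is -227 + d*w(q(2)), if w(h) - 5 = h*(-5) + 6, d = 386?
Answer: -3701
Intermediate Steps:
q(X) = 2*X*(-1 + X) (q(X) = (2*X)*(-1 + X) = 2*X*(-1 + X))
w(h) = 11 - 5*h (w(h) = 5 + (h*(-5) + 6) = 5 + (-5*h + 6) = 5 + (6 - 5*h) = 11 - 5*h)
-227 + d*w(q(2)) = -227 + 386*(11 - 10*2*(-1 + 2)) = -227 + 386*(11 - 10*2) = -227 + 386*(11 - 5*4) = -227 + 386*(11 - 20) = -227 + 386*(-9) = -227 - 3474 = -3701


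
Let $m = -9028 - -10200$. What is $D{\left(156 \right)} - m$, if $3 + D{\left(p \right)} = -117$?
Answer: $-1292$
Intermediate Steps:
$D{\left(p \right)} = -120$ ($D{\left(p \right)} = -3 - 117 = -120$)
$m = 1172$ ($m = -9028 + 10200 = 1172$)
$D{\left(156 \right)} - m = -120 - 1172 = -1292$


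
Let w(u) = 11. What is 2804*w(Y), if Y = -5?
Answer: 30844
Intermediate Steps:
2804*w(Y) = 2804*11 = 30844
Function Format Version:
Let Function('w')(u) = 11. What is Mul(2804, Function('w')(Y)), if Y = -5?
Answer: 30844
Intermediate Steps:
Mul(2804, Function('w')(Y)) = Mul(2804, 11) = 30844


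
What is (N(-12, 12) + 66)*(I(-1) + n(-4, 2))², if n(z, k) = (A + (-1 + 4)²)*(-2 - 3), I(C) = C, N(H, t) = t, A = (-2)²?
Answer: 339768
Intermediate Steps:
A = 4
n(z, k) = -65 (n(z, k) = (4 + (-1 + 4)²)*(-2 - 3) = (4 + 3²)*(-5) = (4 + 9)*(-5) = 13*(-5) = -65)
(N(-12, 12) + 66)*(I(-1) + n(-4, 2))² = (12 + 66)*(-1 - 65)² = 78*(-66)² = 78*4356 = 339768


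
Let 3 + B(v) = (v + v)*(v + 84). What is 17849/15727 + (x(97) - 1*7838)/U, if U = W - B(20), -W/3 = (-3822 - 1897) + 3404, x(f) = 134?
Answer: -17849449/10961719 ≈ -1.6283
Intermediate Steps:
B(v) = -3 + 2*v*(84 + v) (B(v) = -3 + (v + v)*(v + 84) = -3 + (2*v)*(84 + v) = -3 + 2*v*(84 + v))
W = 6945 (W = -3*((-3822 - 1897) + 3404) = -3*(-5719 + 3404) = -3*(-2315) = 6945)
U = 2788 (U = 6945 - (-3 + 2*20**2 + 168*20) = 6945 - (-3 + 2*400 + 3360) = 6945 - (-3 + 800 + 3360) = 6945 - 1*4157 = 6945 - 4157 = 2788)
17849/15727 + (x(97) - 1*7838)/U = 17849/15727 + (134 - 1*7838)/2788 = 17849*(1/15727) + (134 - 7838)*(1/2788) = 17849/15727 - 7704*1/2788 = 17849/15727 - 1926/697 = -17849449/10961719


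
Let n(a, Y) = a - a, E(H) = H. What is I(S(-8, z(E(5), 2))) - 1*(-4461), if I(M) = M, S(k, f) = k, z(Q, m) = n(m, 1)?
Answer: 4453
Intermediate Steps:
n(a, Y) = 0
z(Q, m) = 0
I(S(-8, z(E(5), 2))) - 1*(-4461) = -8 - 1*(-4461) = -8 + 4461 = 4453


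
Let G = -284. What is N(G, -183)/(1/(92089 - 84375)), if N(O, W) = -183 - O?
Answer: 779114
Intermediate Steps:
N(G, -183)/(1/(92089 - 84375)) = (-183 - 1*(-284))/(1/(92089 - 84375)) = (-183 + 284)/(1/7714) = 101/(1/7714) = 101*7714 = 779114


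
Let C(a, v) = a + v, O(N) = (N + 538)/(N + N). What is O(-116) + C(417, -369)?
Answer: 5357/116 ≈ 46.181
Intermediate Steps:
O(N) = (538 + N)/(2*N) (O(N) = (538 + N)/((2*N)) = (538 + N)*(1/(2*N)) = (538 + N)/(2*N))
O(-116) + C(417, -369) = (½)*(538 - 116)/(-116) + (417 - 369) = (½)*(-1/116)*422 + 48 = -211/116 + 48 = 5357/116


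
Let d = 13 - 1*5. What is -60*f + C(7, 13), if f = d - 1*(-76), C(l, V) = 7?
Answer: -5033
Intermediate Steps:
d = 8 (d = 13 - 5 = 8)
f = 84 (f = 8 - 1*(-76) = 8 + 76 = 84)
-60*f + C(7, 13) = -60*84 + 7 = -5040 + 7 = -5033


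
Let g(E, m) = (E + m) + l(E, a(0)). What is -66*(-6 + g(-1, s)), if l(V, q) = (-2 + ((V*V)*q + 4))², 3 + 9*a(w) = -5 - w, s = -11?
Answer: 29876/27 ≈ 1106.5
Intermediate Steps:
a(w) = -8/9 - w/9 (a(w) = -⅓ + (-5 - w)/9 = -⅓ + (-5/9 - w/9) = -8/9 - w/9)
l(V, q) = (2 + q*V²)² (l(V, q) = (-2 + (V²*q + 4))² = (-2 + (q*V² + 4))² = (-2 + (4 + q*V²))² = (2 + q*V²)²)
g(E, m) = E + m + (2 - 8*E²/9)² (g(E, m) = (E + m) + (2 + (-8/9 - ⅑*0)*E²)² = (E + m) + (2 + (-8/9 + 0)*E²)² = (E + m) + (2 - 8*E²/9)² = E + m + (2 - 8*E²/9)²)
-66*(-6 + g(-1, s)) = -66*(-6 + (-1 - 11 + 4*(-9 + 4*(-1)²)²/81)) = -66*(-6 + (-1 - 11 + 4*(-9 + 4*1)²/81)) = -66*(-6 + (-1 - 11 + 4*(-9 + 4)²/81)) = -66*(-6 + (-1 - 11 + (4/81)*(-5)²)) = -66*(-6 + (-1 - 11 + (4/81)*25)) = -66*(-6 + (-1 - 11 + 100/81)) = -66*(-6 - 872/81) = -66*(-1358/81) = 29876/27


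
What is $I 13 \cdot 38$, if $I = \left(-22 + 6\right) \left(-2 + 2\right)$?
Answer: $0$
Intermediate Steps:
$I = 0$ ($I = \left(-16\right) 0 = 0$)
$I 13 \cdot 38 = 0 \cdot 13 \cdot 38 = 0 \cdot 38 = 0$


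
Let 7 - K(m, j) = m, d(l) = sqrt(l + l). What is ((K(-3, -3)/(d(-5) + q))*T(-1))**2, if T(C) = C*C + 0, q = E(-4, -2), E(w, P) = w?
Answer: 100/(4 - I*sqrt(10))**2 ≈ 0.88757 + 3.7423*I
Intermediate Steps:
d(l) = sqrt(2)*sqrt(l) (d(l) = sqrt(2*l) = sqrt(2)*sqrt(l))
q = -4
T(C) = C**2 (T(C) = C**2 + 0 = C**2)
K(m, j) = 7 - m
((K(-3, -3)/(d(-5) + q))*T(-1))**2 = (((7 - 1*(-3))/(sqrt(2)*sqrt(-5) - 4))*(-1)**2)**2 = (((7 + 3)/(sqrt(2)*(I*sqrt(5)) - 4))*1)**2 = ((10/(I*sqrt(10) - 4))*1)**2 = ((10/(-4 + I*sqrt(10)))*1)**2 = (10/(-4 + I*sqrt(10)))**2 = 100/(-4 + I*sqrt(10))**2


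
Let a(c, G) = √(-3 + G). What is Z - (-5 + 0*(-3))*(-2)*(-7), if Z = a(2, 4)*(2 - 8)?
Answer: 64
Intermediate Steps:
Z = -6 (Z = √(-3 + 4)*(2 - 8) = √1*(-6) = 1*(-6) = -6)
Z - (-5 + 0*(-3))*(-2)*(-7) = -6 - (-5 + 0*(-3))*(-2)*(-7) = -6 - (-5 + 0)*(-2)*(-7) = -6 - (-5*(-2))*(-7) = -6 - 10*(-7) = -6 - 1*(-70) = -6 + 70 = 64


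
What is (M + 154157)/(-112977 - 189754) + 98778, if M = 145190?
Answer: 29902863371/302731 ≈ 98777.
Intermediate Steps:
(M + 154157)/(-112977 - 189754) + 98778 = (145190 + 154157)/(-112977 - 189754) + 98778 = 299347/(-302731) + 98778 = 299347*(-1/302731) + 98778 = -299347/302731 + 98778 = 29902863371/302731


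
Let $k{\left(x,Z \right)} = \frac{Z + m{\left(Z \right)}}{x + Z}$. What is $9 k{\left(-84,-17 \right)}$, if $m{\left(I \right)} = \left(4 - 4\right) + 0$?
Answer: $\frac{153}{101} \approx 1.5149$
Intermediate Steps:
$m{\left(I \right)} = 0$ ($m{\left(I \right)} = 0 + 0 = 0$)
$k{\left(x,Z \right)} = \frac{Z}{Z + x}$ ($k{\left(x,Z \right)} = \frac{Z + 0}{x + Z} = \frac{Z}{Z + x}$)
$9 k{\left(-84,-17 \right)} = 9 \left(- \frac{17}{-17 - 84}\right) = 9 \left(- \frac{17}{-101}\right) = 9 \left(\left(-17\right) \left(- \frac{1}{101}\right)\right) = 9 \cdot \frac{17}{101} = \frac{153}{101}$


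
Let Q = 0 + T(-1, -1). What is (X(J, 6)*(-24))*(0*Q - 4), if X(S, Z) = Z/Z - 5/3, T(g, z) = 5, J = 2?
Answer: -64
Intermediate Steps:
X(S, Z) = -2/3 (X(S, Z) = 1 - 5*1/3 = 1 - 5/3 = -2/3)
Q = 5 (Q = 0 + 5 = 5)
(X(J, 6)*(-24))*(0*Q - 4) = (-2/3*(-24))*(0*5 - 4) = 16*(0 - 4) = 16*(-4) = -64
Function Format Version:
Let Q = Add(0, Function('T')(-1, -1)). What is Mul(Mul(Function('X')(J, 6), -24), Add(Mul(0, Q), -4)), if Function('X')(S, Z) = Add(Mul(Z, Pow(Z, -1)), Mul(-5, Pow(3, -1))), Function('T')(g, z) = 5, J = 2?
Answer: -64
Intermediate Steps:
Function('X')(S, Z) = Rational(-2, 3) (Function('X')(S, Z) = Add(1, Mul(-5, Rational(1, 3))) = Add(1, Rational(-5, 3)) = Rational(-2, 3))
Q = 5 (Q = Add(0, 5) = 5)
Mul(Mul(Function('X')(J, 6), -24), Add(Mul(0, Q), -4)) = Mul(Mul(Rational(-2, 3), -24), Add(Mul(0, 5), -4)) = Mul(16, Add(0, -4)) = Mul(16, -4) = -64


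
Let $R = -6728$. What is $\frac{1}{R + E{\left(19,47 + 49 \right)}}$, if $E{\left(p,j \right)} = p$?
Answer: $- \frac{1}{6709} \approx -0.00014905$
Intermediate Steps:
$\frac{1}{R + E{\left(19,47 + 49 \right)}} = \frac{1}{-6728 + 19} = \frac{1}{-6709} = - \frac{1}{6709}$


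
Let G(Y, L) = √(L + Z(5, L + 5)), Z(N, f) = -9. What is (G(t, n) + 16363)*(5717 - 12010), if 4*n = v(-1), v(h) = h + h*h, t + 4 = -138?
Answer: -102972359 - 18879*I ≈ -1.0297e+8 - 18879.0*I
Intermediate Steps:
t = -142 (t = -4 - 138 = -142)
v(h) = h + h²
n = 0 (n = (-(1 - 1))/4 = (-1*0)/4 = (¼)*0 = 0)
G(Y, L) = √(-9 + L) (G(Y, L) = √(L - 9) = √(-9 + L))
(G(t, n) + 16363)*(5717 - 12010) = (√(-9 + 0) + 16363)*(5717 - 12010) = (√(-9) + 16363)*(-6293) = (3*I + 16363)*(-6293) = (16363 + 3*I)*(-6293) = -102972359 - 18879*I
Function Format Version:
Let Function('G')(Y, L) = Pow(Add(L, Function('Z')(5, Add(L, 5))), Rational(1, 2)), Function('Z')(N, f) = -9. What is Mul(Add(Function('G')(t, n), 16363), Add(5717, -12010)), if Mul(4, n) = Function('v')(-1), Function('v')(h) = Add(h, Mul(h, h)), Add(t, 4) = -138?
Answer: Add(-102972359, Mul(-18879, I)) ≈ Add(-1.0297e+8, Mul(-18879., I))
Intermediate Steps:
t = -142 (t = Add(-4, -138) = -142)
Function('v')(h) = Add(h, Pow(h, 2))
n = 0 (n = Mul(Rational(1, 4), Mul(-1, Add(1, -1))) = Mul(Rational(1, 4), Mul(-1, 0)) = Mul(Rational(1, 4), 0) = 0)
Function('G')(Y, L) = Pow(Add(-9, L), Rational(1, 2)) (Function('G')(Y, L) = Pow(Add(L, -9), Rational(1, 2)) = Pow(Add(-9, L), Rational(1, 2)))
Mul(Add(Function('G')(t, n), 16363), Add(5717, -12010)) = Mul(Add(Pow(Add(-9, 0), Rational(1, 2)), 16363), Add(5717, -12010)) = Mul(Add(Pow(-9, Rational(1, 2)), 16363), -6293) = Mul(Add(Mul(3, I), 16363), -6293) = Mul(Add(16363, Mul(3, I)), -6293) = Add(-102972359, Mul(-18879, I))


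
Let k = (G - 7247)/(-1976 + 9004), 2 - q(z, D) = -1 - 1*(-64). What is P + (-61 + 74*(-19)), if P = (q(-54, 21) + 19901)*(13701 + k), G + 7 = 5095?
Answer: 477588228721/1757 ≈ 2.7182e+8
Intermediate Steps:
G = 5088 (G = -7 + 5095 = 5088)
q(z, D) = -61 (q(z, D) = 2 - (-1 - 1*(-64)) = 2 - (-1 + 64) = 2 - 1*63 = 2 - 63 = -61)
k = -2159/7028 (k = (5088 - 7247)/(-1976 + 9004) = -2159/7028 ≈ -0.30720)
P = 477590806240/1757 (P = (-61 + 19901)*(13701 - 2159/7028) = 19840*(96288469/7028) = 477590806240/1757 ≈ 2.7182e+8)
P + (-61 + 74*(-19)) = 477590806240/1757 + (-61 + 74*(-19)) = 477590806240/1757 + (-61 - 1406) = 477590806240/1757 - 1467 = 477588228721/1757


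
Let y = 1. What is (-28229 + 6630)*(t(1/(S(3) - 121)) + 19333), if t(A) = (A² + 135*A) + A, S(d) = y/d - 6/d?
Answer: -56546226429143/135424 ≈ -4.1755e+8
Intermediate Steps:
S(d) = -5/d (S(d) = 1/d - 6/d = -5/d)
t(A) = A² + 136*A
(-28229 + 6630)*(t(1/(S(3) - 121)) + 19333) = (-28229 + 6630)*((136 + 1/(-5/3 - 121))/(-5/3 - 121) + 19333) = -21599*((136 + 1/(-5*⅓ - 121))/(-5*⅓ - 121) + 19333) = -21599*((136 + 1/(-5/3 - 121))/(-5/3 - 121) + 19333) = -21599*((136 + 1/(-368/3))/(-368/3) + 19333) = -21599*(-3*(136 - 3/368)/368 + 19333) = -21599*(-3/368*50045/368 + 19333) = -21599*(-150135/135424 + 19333) = -21599*2618002057/135424 = -56546226429143/135424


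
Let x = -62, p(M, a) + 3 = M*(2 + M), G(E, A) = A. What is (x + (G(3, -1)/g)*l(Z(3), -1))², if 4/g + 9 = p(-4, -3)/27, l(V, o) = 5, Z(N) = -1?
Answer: 7579009/2916 ≈ 2599.1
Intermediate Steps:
p(M, a) = -3 + M*(2 + M)
g = -54/119 (g = 4/(-9 + (-3 + (-4)² + 2*(-4))/27) = 4/(-9 + (-3 + 16 - 8)*(1/27)) = 4/(-9 + 5*(1/27)) = 4/(-9 + 5/27) = 4/(-238/27) = 4*(-27/238) = -54/119 ≈ -0.45378)
(x + (G(3, -1)/g)*l(Z(3), -1))² = (-62 - 1/(-54/119)*5)² = (-62 - 1*(-119/54)*5)² = (-62 + (119/54)*5)² = (-62 + 595/54)² = (-2753/54)² = 7579009/2916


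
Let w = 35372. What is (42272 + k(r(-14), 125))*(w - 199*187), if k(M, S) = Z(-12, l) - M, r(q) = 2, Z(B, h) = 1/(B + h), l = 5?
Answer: -77818807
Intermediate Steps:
k(M, S) = -1/7 - M (k(M, S) = 1/(-12 + 5) - M = 1/(-7) - M = -1/7 - M)
(42272 + k(r(-14), 125))*(w - 199*187) = (42272 + (-1/7 - 1*2))*(35372 - 199*187) = (42272 + (-1/7 - 2))*(35372 - 37213) = (42272 - 15/7)*(-1841) = (295889/7)*(-1841) = -77818807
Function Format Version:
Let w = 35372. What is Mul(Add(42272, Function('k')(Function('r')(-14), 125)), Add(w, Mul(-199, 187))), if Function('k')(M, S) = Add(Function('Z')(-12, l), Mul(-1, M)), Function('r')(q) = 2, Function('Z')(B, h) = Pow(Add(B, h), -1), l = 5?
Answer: -77818807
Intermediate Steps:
Function('k')(M, S) = Add(Rational(-1, 7), Mul(-1, M)) (Function('k')(M, S) = Add(Pow(Add(-12, 5), -1), Mul(-1, M)) = Add(Pow(-7, -1), Mul(-1, M)) = Add(Rational(-1, 7), Mul(-1, M)))
Mul(Add(42272, Function('k')(Function('r')(-14), 125)), Add(w, Mul(-199, 187))) = Mul(Add(42272, Add(Rational(-1, 7), Mul(-1, 2))), Add(35372, Mul(-199, 187))) = Mul(Add(42272, Add(Rational(-1, 7), -2)), Add(35372, -37213)) = Mul(Add(42272, Rational(-15, 7)), -1841) = Mul(Rational(295889, 7), -1841) = -77818807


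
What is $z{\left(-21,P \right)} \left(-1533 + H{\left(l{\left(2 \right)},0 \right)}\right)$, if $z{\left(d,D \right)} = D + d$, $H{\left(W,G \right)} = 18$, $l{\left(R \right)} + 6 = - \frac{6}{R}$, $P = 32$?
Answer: $-16665$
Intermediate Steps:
$l{\left(R \right)} = -6 - \frac{6}{R}$
$z{\left(-21,P \right)} \left(-1533 + H{\left(l{\left(2 \right)},0 \right)}\right) = \left(32 - 21\right) \left(-1533 + 18\right) = 11 \left(-1515\right) = -16665$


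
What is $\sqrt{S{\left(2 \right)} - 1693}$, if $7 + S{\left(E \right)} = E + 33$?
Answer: $3 i \sqrt{185} \approx 40.804 i$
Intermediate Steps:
$S{\left(E \right)} = 26 + E$ ($S{\left(E \right)} = -7 + \left(E + 33\right) = -7 + \left(33 + E\right) = 26 + E$)
$\sqrt{S{\left(2 \right)} - 1693} = \sqrt{\left(26 + 2\right) - 1693} = \sqrt{28 - 1693} = \sqrt{-1665} = 3 i \sqrt{185}$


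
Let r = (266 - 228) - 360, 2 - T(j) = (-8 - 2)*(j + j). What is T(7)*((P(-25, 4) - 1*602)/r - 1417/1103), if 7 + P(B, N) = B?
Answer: 17254988/177583 ≈ 97.166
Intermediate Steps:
T(j) = 2 + 20*j (T(j) = 2 - (-8 - 2)*(j + j) = 2 - (-10)*2*j = 2 - (-20)*j = 2 + 20*j)
P(B, N) = -7 + B
r = -322 (r = 38 - 360 = -322)
T(7)*((P(-25, 4) - 1*602)/r - 1417/1103) = (2 + 20*7)*(((-7 - 25) - 1*602)/(-322) - 1417/1103) = (2 + 140)*((-32 - 602)*(-1/322) - 1417*1/1103) = 142*(-634*(-1/322) - 1417/1103) = 142*(317/161 - 1417/1103) = 142*(121514/177583) = 17254988/177583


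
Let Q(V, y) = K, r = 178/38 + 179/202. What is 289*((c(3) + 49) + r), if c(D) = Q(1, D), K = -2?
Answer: 58310085/3838 ≈ 15193.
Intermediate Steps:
r = 21379/3838 (r = 178*(1/38) + 179*(1/202) = 89/19 + 179/202 = 21379/3838 ≈ 5.5704)
Q(V, y) = -2
c(D) = -2
289*((c(3) + 49) + r) = 289*((-2 + 49) + 21379/3838) = 289*(47 + 21379/3838) = 289*(201765/3838) = 58310085/3838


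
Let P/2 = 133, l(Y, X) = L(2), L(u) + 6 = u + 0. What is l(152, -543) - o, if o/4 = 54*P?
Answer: -57460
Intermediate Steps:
L(u) = -6 + u (L(u) = -6 + (u + 0) = -6 + u)
l(Y, X) = -4 (l(Y, X) = -6 + 2 = -4)
P = 266 (P = 2*133 = 266)
o = 57456 (o = 4*(54*266) = 4*14364 = 57456)
l(152, -543) - o = -4 - 1*57456 = -4 - 57456 = -57460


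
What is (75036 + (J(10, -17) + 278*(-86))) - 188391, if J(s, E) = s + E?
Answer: -137270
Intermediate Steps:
J(s, E) = E + s
(75036 + (J(10, -17) + 278*(-86))) - 188391 = (75036 + ((-17 + 10) + 278*(-86))) - 188391 = (75036 + (-7 - 23908)) - 188391 = (75036 - 23915) - 188391 = 51121 - 188391 = -137270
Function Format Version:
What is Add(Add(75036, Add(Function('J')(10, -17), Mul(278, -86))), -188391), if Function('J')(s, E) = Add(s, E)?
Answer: -137270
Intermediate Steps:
Function('J')(s, E) = Add(E, s)
Add(Add(75036, Add(Function('J')(10, -17), Mul(278, -86))), -188391) = Add(Add(75036, Add(Add(-17, 10), Mul(278, -86))), -188391) = Add(Add(75036, Add(-7, -23908)), -188391) = Add(Add(75036, -23915), -188391) = Add(51121, -188391) = -137270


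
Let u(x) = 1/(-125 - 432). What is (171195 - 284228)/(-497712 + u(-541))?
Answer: 62959381/277225585 ≈ 0.22711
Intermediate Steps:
u(x) = -1/557 (u(x) = 1/(-557) = -1/557)
(171195 - 284228)/(-497712 + u(-541)) = (171195 - 284228)/(-497712 - 1/557) = -113033/(-277225585/557) = -113033*(-557/277225585) = 62959381/277225585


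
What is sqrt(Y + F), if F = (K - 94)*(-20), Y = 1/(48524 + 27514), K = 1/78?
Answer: sqrt(1836735798668862)/988494 ≈ 43.356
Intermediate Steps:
K = 1/78 ≈ 0.012821
Y = 1/76038 ≈ 1.3151e-5
F = 73310/39 (F = (1/78 - 94)*(-20) = -7331/78*(-20) = 73310/39 ≈ 1879.7)
sqrt(Y + F) = sqrt(1/76038 + 73310/39) = sqrt(1858115273/988494) = sqrt(1836735798668862)/988494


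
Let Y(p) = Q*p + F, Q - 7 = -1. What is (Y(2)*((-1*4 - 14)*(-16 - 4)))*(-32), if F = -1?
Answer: -126720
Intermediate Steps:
Q = 6 (Q = 7 - 1 = 6)
Y(p) = -1 + 6*p (Y(p) = 6*p - 1 = -1 + 6*p)
(Y(2)*((-1*4 - 14)*(-16 - 4)))*(-32) = ((-1 + 6*2)*((-1*4 - 14)*(-16 - 4)))*(-32) = ((-1 + 12)*((-4 - 14)*(-20)))*(-32) = (11*(-18*(-20)))*(-32) = (11*360)*(-32) = 3960*(-32) = -126720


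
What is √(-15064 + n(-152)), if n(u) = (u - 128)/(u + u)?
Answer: I*√21751086/38 ≈ 122.73*I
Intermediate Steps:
n(u) = (-128 + u)/(2*u) (n(u) = (-128 + u)/((2*u)) = (-128 + u)*(1/(2*u)) = (-128 + u)/(2*u))
√(-15064 + n(-152)) = √(-15064 + (½)*(-128 - 152)/(-152)) = √(-15064 + (½)*(-1/152)*(-280)) = √(-15064 + 35/38) = √(-572397/38) = I*√21751086/38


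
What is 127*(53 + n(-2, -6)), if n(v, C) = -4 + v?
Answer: 5969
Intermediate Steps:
127*(53 + n(-2, -6)) = 127*(53 + (-4 - 2)) = 127*(53 - 6) = 127*47 = 5969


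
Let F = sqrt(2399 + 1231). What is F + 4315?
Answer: 4315 + 11*sqrt(30) ≈ 4375.3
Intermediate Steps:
F = 11*sqrt(30) (F = sqrt(3630) = 11*sqrt(30) ≈ 60.250)
F + 4315 = 11*sqrt(30) + 4315 = 4315 + 11*sqrt(30)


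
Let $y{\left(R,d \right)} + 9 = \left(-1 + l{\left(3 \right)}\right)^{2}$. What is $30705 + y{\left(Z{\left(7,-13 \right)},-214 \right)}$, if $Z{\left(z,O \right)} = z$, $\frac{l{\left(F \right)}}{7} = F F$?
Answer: $34540$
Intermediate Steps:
$l{\left(F \right)} = 7 F^{2}$ ($l{\left(F \right)} = 7 F F = 7 F^{2}$)
$y{\left(R,d \right)} = 3835$ ($y{\left(R,d \right)} = -9 + \left(-1 + 7 \cdot 3^{2}\right)^{2} = -9 + \left(-1 + 7 \cdot 9\right)^{2} = -9 + \left(-1 + 63\right)^{2} = -9 + 62^{2} = -9 + 3844 = 3835$)
$30705 + y{\left(Z{\left(7,-13 \right)},-214 \right)} = 30705 + 3835 = 34540$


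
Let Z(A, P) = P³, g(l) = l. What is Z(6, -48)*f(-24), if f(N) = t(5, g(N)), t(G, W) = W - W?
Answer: 0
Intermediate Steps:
t(G, W) = 0
f(N) = 0
Z(6, -48)*f(-24) = (-48)³*0 = -110592*0 = 0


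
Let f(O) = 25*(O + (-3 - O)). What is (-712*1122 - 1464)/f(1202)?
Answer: 266776/25 ≈ 10671.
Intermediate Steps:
f(O) = -75 (f(O) = 25*(-3) = -75)
(-712*1122 - 1464)/f(1202) = (-712*1122 - 1464)/(-75) = (-798864 - 1464)*(-1/75) = -800328*(-1/75) = 266776/25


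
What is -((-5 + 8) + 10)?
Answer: -13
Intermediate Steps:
-((-5 + 8) + 10) = -(3 + 10) = -1*13 = -13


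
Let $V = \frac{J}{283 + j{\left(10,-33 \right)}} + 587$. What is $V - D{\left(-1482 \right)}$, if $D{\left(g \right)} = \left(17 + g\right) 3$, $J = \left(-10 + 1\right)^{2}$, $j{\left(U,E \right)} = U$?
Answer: $\frac{1459807}{293} \approx 4982.3$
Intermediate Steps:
$J = 81$ ($J = \left(-9\right)^{2} = 81$)
$V = \frac{172072}{293}$ ($V = \frac{1}{283 + 10} \cdot 81 + 587 = \frac{1}{293} \cdot 81 + 587 = \frac{81}{293} + 587 = \frac{172072}{293} \approx 587.28$)
$D{\left(g \right)} = 51 + 3 g$
$V - D{\left(-1482 \right)} = \frac{172072}{293} - \left(51 + 3 \left(-1482\right)\right) = \frac{172072}{293} - \left(51 - 4446\right) = \frac{172072}{293} - -4395 = \frac{172072}{293} + 4395 = \frac{1459807}{293}$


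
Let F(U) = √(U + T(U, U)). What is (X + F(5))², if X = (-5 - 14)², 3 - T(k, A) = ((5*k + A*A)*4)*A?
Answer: 129329 + 2888*I*√62 ≈ 1.2933e+5 + 22740.0*I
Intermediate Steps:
T(k, A) = 3 - A*(4*A² + 20*k) (T(k, A) = 3 - (5*k + A*A)*4*A = 3 - (5*k + A²)*4*A = 3 - (A² + 5*k)*4*A = 3 - (4*A² + 20*k)*A = 3 - A*(4*A² + 20*k))
F(U) = √(3 + U - 20*U² - 4*U³) (F(U) = √(U + (3 - 4*U³ - 20*U*U)) = √(U + (3 - 4*U³ - 20*U²)) = √(U + (3 - 20*U² - 4*U³)) = √(3 + U - 20*U² - 4*U³))
X = 361 (X = (-19)² = 361)
(X + F(5))² = (361 + √(3 + 5 - 20*5² - 4*5³))² = (361 + √(3 + 5 - 20*25 - 4*125))² = (361 + √(3 + 5 - 500 - 500))² = (361 + √(-992))² = (361 + 4*I*√62)²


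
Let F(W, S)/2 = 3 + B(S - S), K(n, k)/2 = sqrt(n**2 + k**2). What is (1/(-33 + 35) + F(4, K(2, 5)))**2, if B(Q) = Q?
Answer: 169/4 ≈ 42.250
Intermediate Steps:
K(n, k) = 2*sqrt(k**2 + n**2) (K(n, k) = 2*sqrt(n**2 + k**2) = 2*sqrt(k**2 + n**2))
F(W, S) = 6 (F(W, S) = 2*(3 + (S - S)) = 2*(3 + 0) = 2*3 = 6)
(1/(-33 + 35) + F(4, K(2, 5)))**2 = (1/(-33 + 35) + 6)**2 = (1/2 + 6)**2 = (13/2)**2 = 169/4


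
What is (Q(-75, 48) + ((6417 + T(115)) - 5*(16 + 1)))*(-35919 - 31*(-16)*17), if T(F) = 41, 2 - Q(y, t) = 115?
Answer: -172068620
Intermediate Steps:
Q(y, t) = -113 (Q(y, t) = 2 - 1*115 = 2 - 115 = -113)
(Q(-75, 48) + ((6417 + T(115)) - 5*(16 + 1)))*(-35919 - 31*(-16)*17) = (-113 + ((6417 + 41) - 5*(16 + 1)))*(-35919 - 31*(-16)*17) = (-113 + (6458 - 5*17))*(-35919 + 496*17) = (-113 + (6458 - 85))*(-35919 + 8432) = (-113 + 6373)*(-27487) = 6260*(-27487) = -172068620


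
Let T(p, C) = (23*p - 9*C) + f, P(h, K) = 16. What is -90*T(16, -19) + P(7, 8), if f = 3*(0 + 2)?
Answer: -49034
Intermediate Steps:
f = 6 (f = 3*2 = 6)
T(p, C) = 6 - 9*C + 23*p (T(p, C) = (23*p - 9*C) + 6 = (-9*C + 23*p) + 6 = 6 - 9*C + 23*p)
-90*T(16, -19) + P(7, 8) = -90*(6 - 9*(-19) + 23*16) + 16 = -90*(6 + 171 + 368) + 16 = -90*545 + 16 = -49050 + 16 = -49034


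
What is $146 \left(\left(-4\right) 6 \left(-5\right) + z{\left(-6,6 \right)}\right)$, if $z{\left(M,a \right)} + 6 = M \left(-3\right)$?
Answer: $19272$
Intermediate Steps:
$z{\left(M,a \right)} = -6 - 3 M$ ($z{\left(M,a \right)} = -6 + M \left(-3\right) = -6 - 3 M$)
$146 \left(\left(-4\right) 6 \left(-5\right) + z{\left(-6,6 \right)}\right) = 146 \left(\left(-4\right) 6 \left(-5\right) - -12\right) = 146 \left(\left(-24\right) \left(-5\right) + \left(-6 + 18\right)\right) = 146 \left(120 + 12\right) = 146 \cdot 132 = 19272$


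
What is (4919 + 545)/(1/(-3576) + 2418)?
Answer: 19539264/8646767 ≈ 2.2597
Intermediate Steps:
(4919 + 545)/(1/(-3576) + 2418) = 5464/(-1/3576 + 2418) = 5464/(8646767/3576) = 5464*(3576/8646767) = 19539264/8646767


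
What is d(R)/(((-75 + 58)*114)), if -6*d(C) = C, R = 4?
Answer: 1/2907 ≈ 0.00034400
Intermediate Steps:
d(C) = -C/6
d(R)/(((-75 + 58)*114)) = (-1/6*4)/(((-75 + 58)*114)) = -2/(3*((-17*114))) = -2/3/(-1938) = -2/3*(-1/1938) = 1/2907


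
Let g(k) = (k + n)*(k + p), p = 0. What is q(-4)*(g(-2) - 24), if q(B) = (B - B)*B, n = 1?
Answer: 0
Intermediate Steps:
g(k) = k*(1 + k) (g(k) = (k + 1)*(k + 0) = (1 + k)*k = k*(1 + k))
q(B) = 0 (q(B) = 0*B = 0)
q(-4)*(g(-2) - 24) = 0*(-2*(1 - 2) - 24) = 0*(-2*(-1) - 24) = 0*(2 - 24) = 0*(-22) = 0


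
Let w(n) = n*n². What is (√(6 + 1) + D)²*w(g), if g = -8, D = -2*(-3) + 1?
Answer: -28672 - 7168*√7 ≈ -47637.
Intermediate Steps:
D = 7 (D = 6 + 1 = 7)
w(n) = n³
(√(6 + 1) + D)²*w(g) = (√(6 + 1) + 7)²*(-8)³ = (√7 + 7)²*(-512) = (7 + √7)²*(-512) = -512*(7 + √7)²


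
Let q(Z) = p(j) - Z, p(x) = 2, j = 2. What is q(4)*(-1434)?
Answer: 2868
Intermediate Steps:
q(Z) = 2 - Z
q(4)*(-1434) = (2 - 1*4)*(-1434) = (2 - 4)*(-1434) = -2*(-1434) = 2868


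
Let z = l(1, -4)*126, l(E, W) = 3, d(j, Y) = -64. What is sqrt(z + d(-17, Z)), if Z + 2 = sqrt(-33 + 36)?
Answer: sqrt(314) ≈ 17.720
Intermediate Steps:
Z = -2 + sqrt(3) (Z = -2 + sqrt(-33 + 36) = -2 + sqrt(3) ≈ -0.26795)
z = 378 (z = 3*126 = 378)
sqrt(z + d(-17, Z)) = sqrt(378 - 64) = sqrt(314)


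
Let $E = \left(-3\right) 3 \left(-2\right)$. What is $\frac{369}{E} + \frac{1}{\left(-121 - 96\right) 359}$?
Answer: $\frac{3194021}{155806} \approx 20.5$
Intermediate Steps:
$E = 18$ ($E = \left(-9\right) \left(-2\right) = 18$)
$\frac{369}{E} + \frac{1}{\left(-121 - 96\right) 359} = \frac{369}{18} + \frac{1}{\left(-121 - 96\right) 359} = 369 \cdot \frac{1}{18} + \frac{1}{-217} \cdot \frac{1}{359} = \frac{41}{2} - \frac{1}{77903} = \frac{3194021}{155806}$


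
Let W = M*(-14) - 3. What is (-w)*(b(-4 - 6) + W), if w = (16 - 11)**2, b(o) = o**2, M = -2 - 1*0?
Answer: -3125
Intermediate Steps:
M = -2 (M = -2 + 0 = -2)
w = 25 (w = 5**2 = 25)
W = 25 (W = -2*(-14) - 3 = 28 - 3 = 25)
(-w)*(b(-4 - 6) + W) = (-1*25)*((-4 - 6)**2 + 25) = -25*((-10)**2 + 25) = -25*(100 + 25) = -25*125 = -3125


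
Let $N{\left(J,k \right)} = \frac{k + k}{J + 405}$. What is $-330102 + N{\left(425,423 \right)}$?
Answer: $- \frac{136991907}{415} \approx -3.301 \cdot 10^{5}$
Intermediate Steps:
$N{\left(J,k \right)} = \frac{2 k}{405 + J}$
$-330102 + N{\left(425,423 \right)} = -330102 + 2 \cdot 423 \frac{1}{405 + 425} = -330102 + 2 \cdot 423 \cdot \frac{1}{830} = -330102 + \frac{423}{415} = - \frac{136991907}{415}$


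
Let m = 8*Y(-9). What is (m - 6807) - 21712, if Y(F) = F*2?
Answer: -28663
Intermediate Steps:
Y(F) = 2*F
m = -144 (m = 8*(2*(-9)) = 8*(-18) = -144)
(m - 6807) - 21712 = (-144 - 6807) - 21712 = -6951 - 21712 = -28663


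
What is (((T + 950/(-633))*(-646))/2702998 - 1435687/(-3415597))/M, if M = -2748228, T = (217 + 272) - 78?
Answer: -471127506989813/4015215198113148686286 ≈ -1.1734e-7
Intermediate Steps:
T = 411 (T = 489 - 78 = 411)
(((T + 950/(-633))*(-646))/2702998 - 1435687/(-3415597))/M = (((411 + 950/(-633))*(-646))/2702998 - 1435687/(-3415597))/(-2748228) = (((411 + 950*(-1/633))*(-646))*(1/2702998) - 1435687*(-1/3415597))*(-1/2748228) = (((411 - 950/633)*(-646))*(1/2702998) + 1435687/3415597)*(-1/2748228) = (((259213/633)*(-646))*(1/2702998) + 1435687/3415597)*(-1/2748228) = (-167451598/633*1/2702998 + 1435687/3415597)*(-1/2748228) = (-83725799/855498867 + 1435687/3415597)*(-1/2748228) = (942255013979626/2922039363628599)*(-1/2748228) = -471127506989813/4015215198113148686286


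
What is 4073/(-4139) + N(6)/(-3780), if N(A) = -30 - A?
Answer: -423526/434595 ≈ -0.97453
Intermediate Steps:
4073/(-4139) + N(6)/(-3780) = 4073/(-4139) + (-30 - 1*6)/(-3780) = 4073*(-1/4139) + (-30 - 6)*(-1/3780) = -4073/4139 - 36*(-1/3780) = -4073/4139 + 1/105 = -423526/434595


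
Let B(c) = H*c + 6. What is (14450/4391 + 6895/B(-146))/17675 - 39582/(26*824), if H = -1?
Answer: -2914047804687/1579599634340 ≈ -1.8448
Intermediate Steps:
B(c) = 6 - c (B(c) = -c + 6 = 6 - c)
(14450/4391 + 6895/B(-146))/17675 - 39582/(26*824) = (14450/4391 + 6895/(6 - 1*(-146)))/17675 - 39582/(26*824) = (14450*(1/4391) + 6895/(6 + 146))*(1/17675) - 39582/21424 = (14450/4391 + 6895/152)*(1/17675) - 39582*1/21424 = (14450/4391 + 6895*(1/152))*(1/17675) - 19791/10712 = (14450/4391 + 6895/152)*(1/17675) - 19791/10712 = (32472345/667432)*(1/17675) - 19791/10712 = 6494469/2359372120 - 19791/10712 = -2914047804687/1579599634340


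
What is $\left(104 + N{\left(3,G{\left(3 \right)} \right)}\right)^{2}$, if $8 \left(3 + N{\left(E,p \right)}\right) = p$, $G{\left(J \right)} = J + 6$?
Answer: $\frac{667489}{64} \approx 10430.0$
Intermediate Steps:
$G{\left(J \right)} = 6 + J$
$N{\left(E,p \right)} = -3 + \frac{p}{8}$
$\left(104 + N{\left(3,G{\left(3 \right)} \right)}\right)^{2} = \left(104 - \left(3 - \frac{6 + 3}{8}\right)\right)^{2} = \left(104 + \left(-3 + \frac{1}{8} \cdot 9\right)\right)^{2} = \left(104 + \left(-3 + \frac{9}{8}\right)\right)^{2} = \left(104 - \frac{15}{8}\right)^{2} = \left(\frac{817}{8}\right)^{2} = \frac{667489}{64}$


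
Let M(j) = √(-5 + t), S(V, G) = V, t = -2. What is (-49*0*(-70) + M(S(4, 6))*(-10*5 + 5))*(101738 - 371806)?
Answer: 12153060*I*√7 ≈ 3.2154e+7*I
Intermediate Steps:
M(j) = I*√7 (M(j) = √(-5 - 2) = √(-7) = I*√7)
(-49*0*(-70) + M(S(4, 6))*(-10*5 + 5))*(101738 - 371806) = (-49*0*(-70) + (I*√7)*(-10*5 + 5))*(101738 - 371806) = (0*(-70) + (I*√7)*(-50 + 5))*(-270068) = (0 + (I*√7)*(-45))*(-270068) = (0 - 45*I*√7)*(-270068) = -45*I*√7*(-270068) = 12153060*I*√7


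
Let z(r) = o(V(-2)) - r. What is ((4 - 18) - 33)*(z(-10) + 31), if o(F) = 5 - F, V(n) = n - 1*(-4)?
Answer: -2068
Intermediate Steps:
V(n) = 4 + n (V(n) = n + 4 = 4 + n)
z(r) = 3 - r (z(r) = (5 - (4 - 2)) - r = (5 - 1*2) - r = (5 - 2) - r = 3 - r)
((4 - 18) - 33)*(z(-10) + 31) = ((4 - 18) - 33)*((3 - 1*(-10)) + 31) = (-14 - 33)*((3 + 10) + 31) = -47*(13 + 31) = -47*44 = -2068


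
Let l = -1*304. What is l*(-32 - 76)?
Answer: 32832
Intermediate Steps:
l = -304
l*(-32 - 76) = -304*(-32 - 76) = -304*(-108) = 32832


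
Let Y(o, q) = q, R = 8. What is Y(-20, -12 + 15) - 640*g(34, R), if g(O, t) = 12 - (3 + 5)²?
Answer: 33283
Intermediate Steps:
g(O, t) = -52 (g(O, t) = 12 - 1*8² = 12 - 1*64 = 12 - 64 = -52)
Y(-20, -12 + 15) - 640*g(34, R) = (-12 + 15) - 640*(-52) = 3 + 33280 = 33283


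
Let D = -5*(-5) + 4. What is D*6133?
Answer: 177857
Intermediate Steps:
D = 29 (D = 25 + 4 = 29)
D*6133 = 29*6133 = 177857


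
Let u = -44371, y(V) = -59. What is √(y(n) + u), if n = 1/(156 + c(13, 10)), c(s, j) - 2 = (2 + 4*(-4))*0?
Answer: I*√44430 ≈ 210.78*I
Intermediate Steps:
c(s, j) = 2 (c(s, j) = 2 + (2 + 4*(-4))*0 = 2 + (2 - 16)*0 = 2 - 14*0 = 2 + 0 = 2)
n = 1/158 (n = 1/(156 + 2) = 1/158 ≈ 0.0063291)
√(y(n) + u) = √(-59 - 44371) = √(-44430) = I*√44430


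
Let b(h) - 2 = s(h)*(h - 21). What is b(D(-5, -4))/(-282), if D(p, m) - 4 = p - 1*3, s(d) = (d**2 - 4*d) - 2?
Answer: 374/141 ≈ 2.6525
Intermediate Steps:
s(d) = -2 + d**2 - 4*d
D(p, m) = 1 + p (D(p, m) = 4 + (p - 1*3) = 4 + (p - 3) = 4 + (-3 + p) = 1 + p)
b(h) = 2 + (-21 + h)*(-2 + h**2 - 4*h) (b(h) = 2 + (-2 + h**2 - 4*h)*(h - 21) = 2 + (-2 + h**2 - 4*h)*(-21 + h) = 2 + (-21 + h)*(-2 + h**2 - 4*h))
b(D(-5, -4))/(-282) = (44 + (1 - 5)**3 - 25*(1 - 5)**2 + 82*(1 - 5))/(-282) = (44 + (-4)**3 - 25*(-4)**2 + 82*(-4))*(-1/282) = (44 - 64 - 25*16 - 328)*(-1/282) = (44 - 64 - 400 - 328)*(-1/282) = -748*(-1/282) = 374/141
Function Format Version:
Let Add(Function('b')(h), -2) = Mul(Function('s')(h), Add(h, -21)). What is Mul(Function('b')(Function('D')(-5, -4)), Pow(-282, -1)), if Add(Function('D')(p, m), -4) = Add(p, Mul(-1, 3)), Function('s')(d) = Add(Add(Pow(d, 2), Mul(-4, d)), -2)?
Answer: Rational(374, 141) ≈ 2.6525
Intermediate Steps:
Function('s')(d) = Add(-2, Pow(d, 2), Mul(-4, d))
Function('D')(p, m) = Add(1, p) (Function('D')(p, m) = Add(4, Add(p, Mul(-1, 3))) = Add(4, Add(p, -3)) = Add(4, Add(-3, p)) = Add(1, p))
Function('b')(h) = Add(2, Mul(Add(-21, h), Add(-2, Pow(h, 2), Mul(-4, h)))) (Function('b')(h) = Add(2, Mul(Add(-2, Pow(h, 2), Mul(-4, h)), Add(h, -21))) = Add(2, Mul(Add(-2, Pow(h, 2), Mul(-4, h)), Add(-21, h))) = Add(2, Mul(Add(-21, h), Add(-2, Pow(h, 2), Mul(-4, h)))))
Mul(Function('b')(Function('D')(-5, -4)), Pow(-282, -1)) = Mul(Add(44, Pow(Add(1, -5), 3), Mul(-25, Pow(Add(1, -5), 2)), Mul(82, Add(1, -5))), Pow(-282, -1)) = Mul(Add(44, Pow(-4, 3), Mul(-25, Pow(-4, 2)), Mul(82, -4)), Rational(-1, 282)) = Mul(Add(44, -64, Mul(-25, 16), -328), Rational(-1, 282)) = Mul(Add(44, -64, -400, -328), Rational(-1, 282)) = Mul(-748, Rational(-1, 282)) = Rational(374, 141)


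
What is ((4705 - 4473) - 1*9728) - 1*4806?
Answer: -14302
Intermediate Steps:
((4705 - 4473) - 1*9728) - 1*4806 = (232 - 9728) - 4806 = -9496 - 4806 = -14302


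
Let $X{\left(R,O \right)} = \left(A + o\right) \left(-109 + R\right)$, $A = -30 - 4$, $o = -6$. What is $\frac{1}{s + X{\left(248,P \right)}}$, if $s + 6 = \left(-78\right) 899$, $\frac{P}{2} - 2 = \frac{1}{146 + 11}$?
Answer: $- \frac{1}{75688} \approx -1.3212 \cdot 10^{-5}$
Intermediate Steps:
$P = \frac{630}{157}$ ($P = 4 + \frac{2}{146 + 11} = 4 + \frac{2}{157} = \frac{630}{157} \approx 4.0127$)
$s = -70128$ ($s = -6 - 70122 = -70128$)
$A = -34$ ($A = -30 - 4 = -34$)
$X{\left(R,O \right)} = 4360 - 40 R$ ($X{\left(R,O \right)} = \left(-34 - 6\right) \left(-109 + R\right) = - 40 \left(-109 + R\right) = 4360 - 40 R$)
$\frac{1}{s + X{\left(248,P \right)}} = \frac{1}{-70128 + \left(4360 - 9920\right)} = \frac{1}{-70128 - 5560} = \frac{1}{-75688} = - \frac{1}{75688}$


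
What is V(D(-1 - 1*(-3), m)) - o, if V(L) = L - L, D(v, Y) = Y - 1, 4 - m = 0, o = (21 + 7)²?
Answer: -784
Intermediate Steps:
o = 784 (o = 28² = 784)
m = 4 (m = 4 - 1*0 = 4 + 0 = 4)
D(v, Y) = -1 + Y
V(L) = 0
V(D(-1 - 1*(-3), m)) - o = 0 - 1*784 = 0 - 784 = -784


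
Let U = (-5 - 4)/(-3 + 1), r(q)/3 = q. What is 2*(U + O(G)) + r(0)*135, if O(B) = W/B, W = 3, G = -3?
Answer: 7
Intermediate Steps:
r(q) = 3*q
U = 9/2 (U = -9/(-2) = -9*(-1/2) = 9/2 ≈ 4.5000)
O(B) = 3/B
2*(U + O(G)) + r(0)*135 = 2*(9/2 + 3/(-3)) + (3*0)*135 = 2*(9/2 + 3*(-1/3)) + 0*135 = 2*(9/2 - 1) + 0 = 2*(7/2) + 0 = 7 + 0 = 7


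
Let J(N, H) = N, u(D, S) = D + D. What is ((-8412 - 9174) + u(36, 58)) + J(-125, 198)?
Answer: -17639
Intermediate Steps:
u(D, S) = 2*D
((-8412 - 9174) + u(36, 58)) + J(-125, 198) = ((-8412 - 9174) + 2*36) - 125 = (-17586 + 72) - 125 = -17514 - 125 = -17639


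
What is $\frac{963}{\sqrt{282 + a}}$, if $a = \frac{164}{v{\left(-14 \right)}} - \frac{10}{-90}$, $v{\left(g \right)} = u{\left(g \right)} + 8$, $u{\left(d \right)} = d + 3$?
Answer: $\frac{2889 \sqrt{2047}}{2047} \approx 63.854$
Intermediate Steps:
$u{\left(d \right)} = 3 + d$
$v{\left(g \right)} = 11 + g$ ($v{\left(g \right)} = \left(3 + g\right) + 8 = 11 + g$)
$a = - \frac{491}{9}$ ($a = \frac{164}{11 - 14} - \frac{10}{-90} = \frac{164}{-3} - - \frac{1}{9} = 164 \left(- \frac{1}{3}\right) + \frac{1}{9} = - \frac{164}{3} + \frac{1}{9} = - \frac{491}{9} \approx -54.556$)
$\frac{963}{\sqrt{282 + a}} = \frac{963}{\sqrt{282 - \frac{491}{9}}} = \frac{963}{\sqrt{\frac{2047}{9}}} = \frac{963}{\frac{1}{3} \sqrt{2047}} = 963 \frac{3 \sqrt{2047}}{2047} = \frac{2889 \sqrt{2047}}{2047}$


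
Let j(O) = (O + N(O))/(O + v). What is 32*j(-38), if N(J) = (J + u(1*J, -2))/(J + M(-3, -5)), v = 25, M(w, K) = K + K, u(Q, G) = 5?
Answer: 1194/13 ≈ 91.846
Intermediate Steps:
M(w, K) = 2*K
N(J) = (5 + J)/(-10 + J) (N(J) = (J + 5)/(J + 2*(-5)) = (5 + J)/(J - 10) = (5 + J)/(-10 + J))
j(O) = (O + (5 + O)/(-10 + O))/(25 + O) (j(O) = (O + (5 + O)/(-10 + O))/(O + 25) = (O + (5 + O)/(-10 + O))/(25 + O))
32*j(-38) = 32*((5 - 38 - 38*(-10 - 38))/((-10 - 38)*(25 - 38))) = 32*((5 - 38 - 38*(-48))/(-48*(-13))) = 32*(-1/48*(-1/13)*(5 - 38 + 1824)) = 32*(-1/48*(-1/13)*1791) = 32*(597/208) = 1194/13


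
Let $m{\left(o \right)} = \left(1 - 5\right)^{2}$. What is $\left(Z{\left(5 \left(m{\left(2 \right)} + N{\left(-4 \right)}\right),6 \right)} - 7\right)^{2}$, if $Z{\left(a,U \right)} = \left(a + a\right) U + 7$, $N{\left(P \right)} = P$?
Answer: $518400$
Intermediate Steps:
$m{\left(o \right)} = 16$ ($m{\left(o \right)} = \left(-4\right)^{2} = 16$)
$Z{\left(a,U \right)} = 7 + 2 U a$ ($Z{\left(a,U \right)} = 2 a U + 7 = 2 U a + 7 = 7 + 2 U a$)
$\left(Z{\left(5 \left(m{\left(2 \right)} + N{\left(-4 \right)}\right),6 \right)} - 7\right)^{2} = \left(\left(7 + 2 \cdot 6 \cdot 5 \left(16 - 4\right)\right) - 7\right)^{2} = \left(\left(7 + 2 \cdot 6 \cdot 5 \cdot 12\right) - 7\right)^{2} = \left(\left(7 + 2 \cdot 6 \cdot 60\right) - 7\right)^{2} = \left(\left(7 + 720\right) - 7\right)^{2} = \left(727 - 7\right)^{2} = 720^{2} = 518400$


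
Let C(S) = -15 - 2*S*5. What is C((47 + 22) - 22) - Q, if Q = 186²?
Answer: -35081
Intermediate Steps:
Q = 34596
C(S) = -15 - 10*S
C((47 + 22) - 22) - Q = (-15 - 10*((47 + 22) - 22)) - 1*34596 = (-15 - 10*(69 - 22)) - 34596 = (-15 - 10*47) - 34596 = (-15 - 470) - 34596 = -485 - 34596 = -35081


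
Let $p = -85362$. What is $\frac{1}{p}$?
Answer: $- \frac{1}{85362} \approx -1.1715 \cdot 10^{-5}$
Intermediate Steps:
$\frac{1}{p} = \frac{1}{-85362} = - \frac{1}{85362}$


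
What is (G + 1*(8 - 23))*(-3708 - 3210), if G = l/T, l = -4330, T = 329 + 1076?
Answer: 35150358/281 ≈ 1.2509e+5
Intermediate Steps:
T = 1405
G = -866/281 (G = -4330/1405 = -4330*1/1405 = -866/281 ≈ -3.0819)
(G + 1*(8 - 23))*(-3708 - 3210) = (-866/281 + 1*(8 - 23))*(-3708 - 3210) = (-866/281 + 1*(-15))*(-6918) = (-866/281 - 15)*(-6918) = -5081/281*(-6918) = 35150358/281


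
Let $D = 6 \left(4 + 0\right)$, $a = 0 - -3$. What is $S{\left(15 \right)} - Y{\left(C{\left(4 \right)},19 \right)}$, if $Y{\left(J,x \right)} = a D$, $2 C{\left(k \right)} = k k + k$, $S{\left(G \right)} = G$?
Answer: $-57$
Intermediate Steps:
$a = 3$ ($a = 0 + 3 = 3$)
$D = 24$ ($D = 6 \cdot 4 = 24$)
$C{\left(k \right)} = \frac{k}{2} + \frac{k^{2}}{2}$ ($C{\left(k \right)} = \frac{k k + k}{2} = \frac{k^{2} + k}{2} = \frac{k + k^{2}}{2} = \frac{k}{2} + \frac{k^{2}}{2}$)
$Y{\left(J,x \right)} = 72$ ($Y{\left(J,x \right)} = 3 \cdot 24 = 72$)
$S{\left(15 \right)} - Y{\left(C{\left(4 \right)},19 \right)} = 15 - 72 = -57$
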